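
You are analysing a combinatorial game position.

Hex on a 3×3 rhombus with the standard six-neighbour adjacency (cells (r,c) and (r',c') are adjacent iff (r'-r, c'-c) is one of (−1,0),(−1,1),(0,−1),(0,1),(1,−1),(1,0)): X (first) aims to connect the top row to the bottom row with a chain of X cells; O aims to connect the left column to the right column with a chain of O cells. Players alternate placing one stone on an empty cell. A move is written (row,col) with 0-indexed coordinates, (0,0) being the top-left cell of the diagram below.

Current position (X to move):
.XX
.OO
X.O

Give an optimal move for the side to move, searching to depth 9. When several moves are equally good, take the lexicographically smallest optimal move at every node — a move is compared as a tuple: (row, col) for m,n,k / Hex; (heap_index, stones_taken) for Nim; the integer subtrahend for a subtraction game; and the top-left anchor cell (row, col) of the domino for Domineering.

ply 1, X at .XX/.OO/X.O | (0,0)=-1→XXX/.OO/X.O; (1,0)=+1→.XX/XOO/X.O*; (2,1)=-1→.XX/.OO/XXO
ply 2: .XX/XOO/X.O is terminal -1 (O); from .XX/.OO/X.O depth 9

X's best at [.XX/.OO/X.O]: (1,0)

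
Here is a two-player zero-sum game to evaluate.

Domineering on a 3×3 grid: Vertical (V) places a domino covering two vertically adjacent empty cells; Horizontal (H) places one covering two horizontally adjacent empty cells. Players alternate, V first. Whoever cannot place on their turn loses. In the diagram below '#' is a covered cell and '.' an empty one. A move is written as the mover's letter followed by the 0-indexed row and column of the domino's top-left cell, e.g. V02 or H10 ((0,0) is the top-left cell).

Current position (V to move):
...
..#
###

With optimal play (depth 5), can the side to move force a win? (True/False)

p1 V@[.../..#/###]: V00[#../#.#/###]-1 V01[.#./.##/###]+1*
p2 H@[.#./.##/###] terminal -1; root [.../..#/###] d5

V winning at [.../..#/###]: True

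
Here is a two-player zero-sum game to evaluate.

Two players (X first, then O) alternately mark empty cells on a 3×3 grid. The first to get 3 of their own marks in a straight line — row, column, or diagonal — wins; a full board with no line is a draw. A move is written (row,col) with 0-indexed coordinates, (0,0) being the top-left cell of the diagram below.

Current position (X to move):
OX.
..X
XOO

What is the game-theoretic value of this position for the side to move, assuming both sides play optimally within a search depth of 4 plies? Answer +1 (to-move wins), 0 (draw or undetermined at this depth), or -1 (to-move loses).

value(OX./..X/XOO, X) = +1

ply 1, X at OX./..X/XOO | (0,2)=-1→OXX/..X/XOO; (1,0)=-1→OX./X.X/XOO; (1,1)=+1→OX./.XX/XOO*
ply 2, O at OX./.XX/XOO | (0,2)=-1→OXO/.XX/XOO*; (1,0)=-1→OX./OXX/XOO
ply 3, X at OXO/.XX/XOO | (1,0)=+1→OXO/XXX/XOO*
ply 4: OXO/XXX/XOO is terminal -1 (O); from OX./..X/XOO depth 4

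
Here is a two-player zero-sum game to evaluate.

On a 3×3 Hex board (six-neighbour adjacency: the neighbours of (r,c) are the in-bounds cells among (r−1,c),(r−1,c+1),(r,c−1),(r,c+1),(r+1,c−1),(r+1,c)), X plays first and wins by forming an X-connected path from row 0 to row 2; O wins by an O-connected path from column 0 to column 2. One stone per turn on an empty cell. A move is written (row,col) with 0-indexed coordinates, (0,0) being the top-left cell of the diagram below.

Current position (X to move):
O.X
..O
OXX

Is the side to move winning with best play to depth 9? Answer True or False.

p1 X@[O.X/..O/OXX]: (0,1)[OXX/..O/OXX]-1 (1,0)[O.X/X.O/OXX]-1 (1,1)[O.X/.XO/OXX]+1*
p2 O@[O.X/.XO/OXX] terminal -1; root [O.X/..O/OXX] d9

X winning at [O.X/..O/OXX]: True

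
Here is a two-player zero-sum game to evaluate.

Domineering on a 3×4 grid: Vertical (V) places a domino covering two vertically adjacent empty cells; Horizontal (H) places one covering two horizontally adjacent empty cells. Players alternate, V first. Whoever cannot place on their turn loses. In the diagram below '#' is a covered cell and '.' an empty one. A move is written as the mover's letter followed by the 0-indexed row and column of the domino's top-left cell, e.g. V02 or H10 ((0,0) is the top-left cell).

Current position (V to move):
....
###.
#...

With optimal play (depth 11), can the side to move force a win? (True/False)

[..../###./#...] V move#1: V03:-1/...#/####/#...*, V13:-1/..../####/#..#
[...#/####/#...] H move#2: H00:+1/##.#/####/#...*, H01:+1/.###/####/#..., H21:+1/...#/####/###., H22:+1/...#/####/#.##
[##.#/####/#...] end (terminal -1, V#3); searched ..../###./#... to 11

V winning at [..../###./#...]: False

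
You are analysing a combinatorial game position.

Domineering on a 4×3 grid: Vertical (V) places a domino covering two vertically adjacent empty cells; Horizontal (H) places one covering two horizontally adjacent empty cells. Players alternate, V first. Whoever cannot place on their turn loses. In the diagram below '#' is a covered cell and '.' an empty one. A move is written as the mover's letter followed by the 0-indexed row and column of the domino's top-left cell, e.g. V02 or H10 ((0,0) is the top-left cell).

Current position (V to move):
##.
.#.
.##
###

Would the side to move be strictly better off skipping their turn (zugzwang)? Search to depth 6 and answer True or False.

zugzwang(##./.#./.##/###, V) = False

ply 1, V at ##./.#./.##/### | V02=+1→###/.##/.##/###*; V10=+1→##./##./###/###
ply 2: ###/.##/.##/### is terminal -1 (H); from ##./.#./.##/### depth 6
if V skipped the turn, H would face:
~ ply 1: ##./.#./.##/### is terminal -1 (H); from ##./.#./.##/### depth 6
compare (V): move=+1 vs pass=+1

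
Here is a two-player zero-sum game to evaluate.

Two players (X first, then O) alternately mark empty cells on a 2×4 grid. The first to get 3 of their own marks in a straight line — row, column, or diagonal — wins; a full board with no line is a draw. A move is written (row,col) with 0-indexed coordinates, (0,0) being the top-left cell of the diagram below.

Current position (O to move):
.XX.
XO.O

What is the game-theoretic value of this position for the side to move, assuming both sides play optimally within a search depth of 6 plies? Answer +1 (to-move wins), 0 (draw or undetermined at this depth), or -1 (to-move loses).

ply 1, O at .XX./XO.O | (0,0)=-1→OXX./XO.O; (0,3)=-1→.XXO/XO.O; (1,2)=+1→.XX./XOOO*
ply 2: .XX./XOOO is terminal -1 (X); from .XX./XO.O depth 6

value(.XX./XO.O, O) = +1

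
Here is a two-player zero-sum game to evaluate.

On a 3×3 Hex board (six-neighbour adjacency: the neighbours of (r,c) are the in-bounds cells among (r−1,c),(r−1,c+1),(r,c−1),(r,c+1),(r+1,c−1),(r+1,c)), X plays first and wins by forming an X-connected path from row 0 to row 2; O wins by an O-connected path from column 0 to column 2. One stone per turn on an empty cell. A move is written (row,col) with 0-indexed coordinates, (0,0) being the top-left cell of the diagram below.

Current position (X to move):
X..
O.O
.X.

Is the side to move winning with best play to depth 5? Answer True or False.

X winning at [X../O.O/.X.]: True

p1 X@[X../O.O/.X.]: (0,1)[XX./O.O/.X.]-1 (0,2)[X.X/O.O/.X.]-1 (1,1)[X../OXO/.X.]+1* (2,0)[X../O.O/XX.]-1 (2,2)[X../O.O/.XX]-1
p2 O@[X../OXO/.X.]: (0,1)[XO./OXO/.X.]-1* (0,2)[X.O/OXO/.X.]-1 (2,0)[X../OXO/OX.]-1 (2,2)[X../OXO/.XO]-1
p3 X@[XO./OXO/.X.]: (0,2)[XOX/OXO/.X.]+1* (2,0)[XO./OXO/XX.]-1 (2,2)[XO./OXO/.XX]-1
p4 O@[XOX/OXO/.X.] terminal -1; root [X../O.O/.X.] d5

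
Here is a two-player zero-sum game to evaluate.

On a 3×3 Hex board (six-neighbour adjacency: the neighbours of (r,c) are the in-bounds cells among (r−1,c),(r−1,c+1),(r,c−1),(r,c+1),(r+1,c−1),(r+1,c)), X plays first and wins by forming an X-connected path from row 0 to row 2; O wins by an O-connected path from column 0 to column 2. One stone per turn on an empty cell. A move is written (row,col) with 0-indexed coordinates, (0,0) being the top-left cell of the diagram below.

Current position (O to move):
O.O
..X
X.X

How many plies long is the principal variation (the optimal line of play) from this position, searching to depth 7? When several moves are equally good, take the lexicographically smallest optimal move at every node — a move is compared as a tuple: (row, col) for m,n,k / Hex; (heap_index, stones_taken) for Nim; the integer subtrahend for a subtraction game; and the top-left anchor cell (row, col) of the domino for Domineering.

ply 1, O at O.O/..X/X.X | (0,1)=+1→OOO/..X/X.X*; (1,0)=+1→O.O/O.X/X.X; (1,1)=+1→O.O/.OX/X.X; (2,1)=-1→O.O/..X/XOX
ply 2: OOO/..X/X.X is terminal -1 (X); from O.O/..X/X.X depth 7

PV length from [O.O/..X/X.X]: 1 ply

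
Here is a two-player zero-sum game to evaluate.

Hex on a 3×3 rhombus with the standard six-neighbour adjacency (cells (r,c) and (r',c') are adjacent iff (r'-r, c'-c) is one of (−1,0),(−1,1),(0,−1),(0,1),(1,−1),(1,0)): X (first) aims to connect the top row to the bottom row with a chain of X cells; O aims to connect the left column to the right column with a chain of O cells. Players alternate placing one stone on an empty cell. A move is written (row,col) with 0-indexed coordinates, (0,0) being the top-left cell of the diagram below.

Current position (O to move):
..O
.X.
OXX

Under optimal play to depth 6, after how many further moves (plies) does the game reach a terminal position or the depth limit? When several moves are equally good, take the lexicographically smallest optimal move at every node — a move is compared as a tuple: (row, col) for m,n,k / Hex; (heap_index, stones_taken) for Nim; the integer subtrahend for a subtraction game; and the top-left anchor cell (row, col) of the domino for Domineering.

p1 O@[..O/.X./OXX]: (0,0)[O.O/.X./OXX]-1 (0,1)[.OO/.X./OXX]+1* (1,0)[..O/OX./OXX]-1 (1,2)[..O/.XO/OXX]-1
p2 X@[.OO/.X./OXX]: (0,0)[XOO/.X./OXX]-1* (1,0)[.OO/XX./OXX]-1 (1,2)[.OO/.XX/OXX]-1
p3 O@[XOO/.X./OXX]: (1,0)[XOO/OX./OXX]+1* (1,2)[XOO/.XO/OXX]-1
p4 X@[XOO/OX./OXX] terminal -1; root [..O/.X./OXX] d6

PV length from [..O/.X./OXX]: 3 plies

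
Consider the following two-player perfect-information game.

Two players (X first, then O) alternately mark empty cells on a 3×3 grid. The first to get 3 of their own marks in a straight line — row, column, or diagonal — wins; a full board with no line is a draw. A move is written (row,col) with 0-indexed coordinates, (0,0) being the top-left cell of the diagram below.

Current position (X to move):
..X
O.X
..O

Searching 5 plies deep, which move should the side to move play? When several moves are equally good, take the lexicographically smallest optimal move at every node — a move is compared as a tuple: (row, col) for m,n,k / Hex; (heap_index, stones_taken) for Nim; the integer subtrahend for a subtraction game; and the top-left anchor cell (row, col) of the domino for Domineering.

p1 X@[..X/O.X/..O]: (0,0)[X.X/O.X/..O]+0* (0,1)[.XX/O.X/..O]-1 (1,1)[..X/OXX/..O]-1 (2,0)[..X/O.X/X.O]+0 (2,1)[..X/O.X/.XO]-1
p2 O@[X.X/O.X/..O]: (0,1)[XOX/O.X/..O]+0* (1,1)[X.X/OOX/..O]-1 (2,0)[X.X/O.X/O.O]-1 (2,1)[X.X/O.X/.OO]-1
p3 X@[XOX/O.X/..O]: (1,1)[XOX/OXX/..O]+0* (2,0)[XOX/O.X/X.O]+0 (2,1)[XOX/O.X/.XO]+0
p4 O@[XOX/OXX/..O]: (2,0)[XOX/OXX/O.O]+0* (2,1)[XOX/OXX/.OO]-1
p5 X@[XOX/OXX/O.O]: (2,1)[XOX/OXX/OXO]+0*
p6 O@[XOX/OXX/OXO] terminal +0; root [..X/O.X/..O] d5

X's best at [..X/O.X/..O]: (0,0)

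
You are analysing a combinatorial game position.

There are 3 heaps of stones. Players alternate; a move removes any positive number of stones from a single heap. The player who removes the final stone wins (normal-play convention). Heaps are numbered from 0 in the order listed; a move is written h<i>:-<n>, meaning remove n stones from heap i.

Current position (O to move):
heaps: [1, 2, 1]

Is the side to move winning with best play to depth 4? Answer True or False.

O winning at [(1,2,1)]: True

p1 O@[(1,2,1)]: h0:-1[(0,2,1)]-1 h1:-1[(1,1,1)]-1 h1:-2[(1,0,1)]+1* h2:-1[(1,2,0)]-1
p2 X@[(1,0,1)]: h0:-1[(0,0,1)]-1* h2:-1[(1,0,0)]-1
p3 O@[(0,0,1)]: h2:-1[(0,0,0)]+1*
p4 X@[(0,0,0)] terminal -1; root [(1,2,1)] d4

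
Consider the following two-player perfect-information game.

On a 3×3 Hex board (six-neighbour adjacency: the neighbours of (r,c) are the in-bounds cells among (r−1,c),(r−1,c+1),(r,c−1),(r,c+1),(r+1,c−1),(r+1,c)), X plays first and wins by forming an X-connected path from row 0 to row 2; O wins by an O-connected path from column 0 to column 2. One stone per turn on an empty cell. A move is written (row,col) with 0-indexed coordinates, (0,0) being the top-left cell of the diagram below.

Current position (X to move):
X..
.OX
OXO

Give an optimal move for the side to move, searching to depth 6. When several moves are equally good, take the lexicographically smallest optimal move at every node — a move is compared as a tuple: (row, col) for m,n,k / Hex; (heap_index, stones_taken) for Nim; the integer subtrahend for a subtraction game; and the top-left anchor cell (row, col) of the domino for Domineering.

X's best at [X../.OX/OXO]: (0,2)

ply 1, X at X../.OX/OXO | (0,1)=-1→XX./.OX/OXO; (0,2)=+1→X.X/.OX/OXO*; (1,0)=-1→X../XOX/OXO
ply 2: X.X/.OX/OXO is terminal -1 (O); from X../.OX/OXO depth 6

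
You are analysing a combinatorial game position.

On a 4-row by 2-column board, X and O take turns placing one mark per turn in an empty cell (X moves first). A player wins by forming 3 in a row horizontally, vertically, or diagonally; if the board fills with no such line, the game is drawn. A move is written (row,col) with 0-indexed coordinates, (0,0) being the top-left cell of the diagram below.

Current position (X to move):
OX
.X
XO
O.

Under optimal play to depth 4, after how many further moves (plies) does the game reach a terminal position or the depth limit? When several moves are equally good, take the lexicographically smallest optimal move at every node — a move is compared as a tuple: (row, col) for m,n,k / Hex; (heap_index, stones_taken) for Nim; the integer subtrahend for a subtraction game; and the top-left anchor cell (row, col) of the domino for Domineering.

[OX/.X/XO/O.] X move#1: (1,0):+0/OX/XX/XO/O.*, (3,1):+0/OX/.X/XO/OX
[OX/XX/XO/O.] O move#2: (3,1):+0/OX/XX/XO/OO*
[OX/XX/XO/OO] end (terminal +0, X#3); searched OX/.X/XO/O. to 4

PV length from [OX/.X/XO/O.]: 2 plies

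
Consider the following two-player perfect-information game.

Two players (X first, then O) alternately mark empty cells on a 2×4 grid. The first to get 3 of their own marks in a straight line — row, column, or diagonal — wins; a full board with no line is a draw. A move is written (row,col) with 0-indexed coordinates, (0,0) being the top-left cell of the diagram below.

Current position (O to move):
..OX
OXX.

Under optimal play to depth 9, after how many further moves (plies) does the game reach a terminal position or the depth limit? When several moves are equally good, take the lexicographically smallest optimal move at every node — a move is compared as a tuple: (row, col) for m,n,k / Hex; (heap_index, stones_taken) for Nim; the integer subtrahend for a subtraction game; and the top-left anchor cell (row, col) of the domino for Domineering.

p1 O@[..OX/OXX.]: (0,0)[O.OX/OXX.]-1 (0,1)[.OOX/OXX.]-1 (1,3)[..OX/OXXO]+0*
p2 X@[..OX/OXXO]: (0,0)[X.OX/OXXO]+0* (0,1)[.XOX/OXXO]+0
p3 O@[X.OX/OXXO]: (0,1)[XOOX/OXXO]+0*
p4 X@[XOOX/OXXO] terminal +0; root [..OX/OXX.] d9

PV length from [..OX/OXX.]: 3 plies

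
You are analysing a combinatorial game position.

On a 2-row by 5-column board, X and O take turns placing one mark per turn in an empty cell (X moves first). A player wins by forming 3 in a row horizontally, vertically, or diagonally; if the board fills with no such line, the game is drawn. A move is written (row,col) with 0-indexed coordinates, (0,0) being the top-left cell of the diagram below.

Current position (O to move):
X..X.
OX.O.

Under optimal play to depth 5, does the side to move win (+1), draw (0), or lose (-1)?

value(X..X./OX.O., O) = 0

p1 O@[X..X./OX.O.]: (0,1)[XO.X./OX.O.]+0* (0,2)[X.OX./OX.O.]+0 (0,4)[X..XO/OX.O.]+0 (1,2)[X..X./OXOO.]+0 (1,4)[X..X./OX.OO]+0
p2 X@[XO.X./OX.O.]: (0,2)[XOXX./OX.O.]+0* (0,4)[XO.XX/OX.O.]+0 (1,2)[XO.X./OXXO.]+0 (1,4)[XO.X./OX.OX]+0
p3 O@[XOXX./OX.O.]: (0,4)[XOXXO/OX.O.]+0* (1,2)[XOXX./OXOO.]-1 (1,4)[XOXX./OX.OO]-1
p4 X@[XOXXO/OX.O.]: (1,2)[XOXXO/OXXO.]+0* (1,4)[XOXXO/OX.OX]+0
p5 O@[XOXXO/OXXO.]: (1,4)[XOXXO/OXXOO]+0*
p6 X@[XOXXO/OXXOO] terminal +0; root [X..X./OX.O.] d5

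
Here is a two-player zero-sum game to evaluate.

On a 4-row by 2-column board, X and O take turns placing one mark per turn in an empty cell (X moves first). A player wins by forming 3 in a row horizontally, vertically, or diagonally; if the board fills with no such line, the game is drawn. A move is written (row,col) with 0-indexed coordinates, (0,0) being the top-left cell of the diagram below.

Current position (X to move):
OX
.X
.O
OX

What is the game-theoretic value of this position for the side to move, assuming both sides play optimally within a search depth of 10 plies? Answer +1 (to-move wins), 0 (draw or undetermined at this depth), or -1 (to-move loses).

value(OX/.X/.O/OX, X) = 0

p1 X@[OX/.X/.O/OX]: (1,0)[OX/XX/.O/OX]+0* (2,0)[OX/.X/XO/OX]+0
p2 O@[OX/XX/.O/OX]: (2,0)[OX/XX/OO/OX]+0*
p3 X@[OX/XX/OO/OX] terminal +0; root [OX/.X/.O/OX] d10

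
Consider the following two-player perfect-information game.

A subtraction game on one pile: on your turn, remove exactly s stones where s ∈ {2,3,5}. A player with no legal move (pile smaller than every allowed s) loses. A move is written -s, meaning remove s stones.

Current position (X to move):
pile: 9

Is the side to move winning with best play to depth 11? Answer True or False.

X winning at [9]: True

p1 X@[9]: -2[7]+1* -3[6]-1 -5[4]-1
p2 O@[7]: -2[5]-1* -3[4]-1 -5[2]-1
p3 X@[5]: -2[3]-1 -3[2]-1 -5[0]+1*
p4 O@[0] terminal -1; root [9] d11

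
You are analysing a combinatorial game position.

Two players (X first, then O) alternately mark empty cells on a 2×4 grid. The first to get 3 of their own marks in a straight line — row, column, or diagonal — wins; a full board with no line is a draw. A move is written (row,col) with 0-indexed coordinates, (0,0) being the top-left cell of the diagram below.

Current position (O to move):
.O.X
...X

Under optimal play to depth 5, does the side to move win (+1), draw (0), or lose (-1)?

ply 1, O at .O.X/...X | (0,0)=+0→OO.X/...X*; (0,2)=+0→.OOX/...X; (1,0)=+0→.O.X/O..X; (1,1)=+0→.O.X/.O.X; (1,2)=+0→.O.X/..OX
ply 2, X at OO.X/...X | (0,2)=+0→OOXX/...X*; (1,0)=-1→OO.X/X..X; (1,1)=-1→OO.X/.X.X; (1,2)=-1→OO.X/..XX
ply 3, O at OOXX/...X | (1,0)=+0→OOXX/O..X*; (1,1)=+0→OOXX/.O.X; (1,2)=+0→OOXX/..OX
ply 4, X at OOXX/O..X | (1,1)=+0→OOXX/OX.X*; (1,2)=+0→OOXX/O.XX
ply 5, O at OOXX/OX.X | (1,2)=+0→OOXX/OXOX*
ply 6: OOXX/OXOX is terminal +0 (X); from .O.X/...X depth 5

value(.O.X/...X, O) = 0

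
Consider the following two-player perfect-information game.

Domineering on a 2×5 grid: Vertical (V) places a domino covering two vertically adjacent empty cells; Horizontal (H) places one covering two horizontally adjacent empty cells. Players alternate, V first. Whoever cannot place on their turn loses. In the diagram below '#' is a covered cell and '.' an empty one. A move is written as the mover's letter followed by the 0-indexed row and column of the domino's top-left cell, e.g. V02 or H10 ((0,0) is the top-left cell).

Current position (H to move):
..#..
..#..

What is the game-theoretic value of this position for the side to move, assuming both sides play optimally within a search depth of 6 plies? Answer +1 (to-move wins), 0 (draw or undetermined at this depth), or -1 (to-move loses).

value(..#../..#.., H) = -1

[..#../..#..] H move#1: H00:-1/###../..#..*, H03:-1/..###/..#.., H10:-1/..#../###.., H13:-1/..#../..###
[###../..#..] V move#2: V03:+1/####./..##.*, V04:+1/###.#/..#.#
[####./..##.] H move#3: H10:-1/####./####.*
[####./####.] V move#4: V04:+1/#####/#####*
[#####/#####] end (terminal -1, H#5); searched ..#../..#.. to 6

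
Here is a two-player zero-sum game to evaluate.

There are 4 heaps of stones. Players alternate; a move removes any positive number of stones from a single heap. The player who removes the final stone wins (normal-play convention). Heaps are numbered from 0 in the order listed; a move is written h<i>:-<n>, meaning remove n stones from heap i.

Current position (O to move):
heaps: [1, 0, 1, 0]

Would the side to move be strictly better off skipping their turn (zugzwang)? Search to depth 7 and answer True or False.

[(1,0,1,0)] O move#1: h0:-1:-1/(0,0,1,0)*, h2:-1:-1/(1,0,0,0)
[(0,0,1,0)] X move#2: h2:-1:+1/(0,0,0,0)*
[(0,0,0,0)] end (terminal -1, O#3); searched (1,0,1,0) to 7
suppose O passes — search the same position with X to move:
pass> [(1,0,1,0)] X move#1: h0:-1:-1/(0,0,1,0)*, h2:-1:-1/(1,0,0,0)
pass> [(0,0,1,0)] O move#2: h2:-1:+1/(0,0,0,0)*
pass> [(0,0,0,0)] end (terminal -1, X#3); searched (1,0,1,0) to 7
for O: play -1, pass +1

zugzwang((1,0,1,0), O) = True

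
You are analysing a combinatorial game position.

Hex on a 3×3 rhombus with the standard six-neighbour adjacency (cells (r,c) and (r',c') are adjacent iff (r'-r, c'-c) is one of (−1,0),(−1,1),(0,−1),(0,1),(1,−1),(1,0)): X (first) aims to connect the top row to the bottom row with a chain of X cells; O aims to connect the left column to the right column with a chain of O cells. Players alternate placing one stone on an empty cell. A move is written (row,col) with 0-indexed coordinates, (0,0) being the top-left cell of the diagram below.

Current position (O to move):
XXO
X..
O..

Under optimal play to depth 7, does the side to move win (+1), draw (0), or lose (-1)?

value(XXO/X../O.., O) = +1

[XXO/X../O..] O move#1: (1,1):+1/XXO/XO./O..*, (1,2):+1/XXO/X.O/O.., (2,1):+1/XXO/X../OO., (2,2):+1/XXO/X../O.O
[XXO/XO./O..] end (terminal -1, X#2); searched XXO/X../O.. to 7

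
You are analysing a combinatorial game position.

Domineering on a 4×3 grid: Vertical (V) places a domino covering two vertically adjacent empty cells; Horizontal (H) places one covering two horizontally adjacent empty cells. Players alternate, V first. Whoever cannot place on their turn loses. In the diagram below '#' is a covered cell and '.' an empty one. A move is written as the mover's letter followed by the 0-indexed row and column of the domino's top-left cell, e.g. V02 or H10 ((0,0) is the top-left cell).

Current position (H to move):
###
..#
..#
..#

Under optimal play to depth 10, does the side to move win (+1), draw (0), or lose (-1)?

value(###/..#/..#/..#, H) = +1

p1 H@[###/..#/..#/..#]: H10[###/###/..#/..#]-1 H20[###/..#/###/..#]+1* H30[###/..#/..#/###]-1
p2 V@[###/..#/###/..#] terminal -1; root [###/..#/..#/..#] d10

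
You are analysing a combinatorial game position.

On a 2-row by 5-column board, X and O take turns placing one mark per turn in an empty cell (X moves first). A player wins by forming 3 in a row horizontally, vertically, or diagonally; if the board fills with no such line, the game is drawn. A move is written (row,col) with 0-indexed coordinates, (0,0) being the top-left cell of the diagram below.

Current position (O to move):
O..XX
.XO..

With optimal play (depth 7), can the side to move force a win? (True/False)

O winning at [O..XX/.XO..]: False

p1 O@[O..XX/.XO..]: (0,1)[OO.XX/.XO..]-1 (0,2)[O.OXX/.XO..]+0* (1,0)[O..XX/OXO..]-1 (1,3)[O..XX/.XOO.]-1 (1,4)[O..XX/.XO.O]-1
p2 X@[O.OXX/.XO..]: (0,1)[OXOXX/.XO..]+0* (1,0)[O.OXX/XXO..]-1 (1,3)[O.OXX/.XOX.]-1 (1,4)[O.OXX/.XO.X]-1
p3 O@[OXOXX/.XO..]: (1,0)[OXOXX/OXO..]+0* (1,3)[OXOXX/.XOO.]+0 (1,4)[OXOXX/.XO.O]+0
p4 X@[OXOXX/OXO..]: (1,3)[OXOXX/OXOX.]+0* (1,4)[OXOXX/OXO.X]+0
p5 O@[OXOXX/OXOX.]: (1,4)[OXOXX/OXOXO]+0*
p6 X@[OXOXX/OXOXO] terminal +0; root [O..XX/.XO..] d7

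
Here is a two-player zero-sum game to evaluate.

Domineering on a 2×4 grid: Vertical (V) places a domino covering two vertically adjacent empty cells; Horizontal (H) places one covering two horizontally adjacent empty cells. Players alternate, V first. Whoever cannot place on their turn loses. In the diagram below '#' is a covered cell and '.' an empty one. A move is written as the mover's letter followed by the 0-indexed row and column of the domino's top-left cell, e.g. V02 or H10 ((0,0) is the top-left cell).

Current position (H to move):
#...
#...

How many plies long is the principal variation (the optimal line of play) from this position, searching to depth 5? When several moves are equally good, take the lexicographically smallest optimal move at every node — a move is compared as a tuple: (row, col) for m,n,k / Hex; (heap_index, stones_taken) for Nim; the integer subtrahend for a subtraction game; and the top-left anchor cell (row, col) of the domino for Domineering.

p1 H@[#.../#...]: H01[###./#...]+1* H02[#.##/#...]+1 H11[#.../###.]+1 H12[#.../#.##]+1
p2 V@[###./#...]: V03[####/#..#]-1*
p3 H@[####/#..#]: H11[####/####]+1*
p4 V@[####/####] terminal -1; root [#.../#...] d5

PV length from [#.../#...]: 3 plies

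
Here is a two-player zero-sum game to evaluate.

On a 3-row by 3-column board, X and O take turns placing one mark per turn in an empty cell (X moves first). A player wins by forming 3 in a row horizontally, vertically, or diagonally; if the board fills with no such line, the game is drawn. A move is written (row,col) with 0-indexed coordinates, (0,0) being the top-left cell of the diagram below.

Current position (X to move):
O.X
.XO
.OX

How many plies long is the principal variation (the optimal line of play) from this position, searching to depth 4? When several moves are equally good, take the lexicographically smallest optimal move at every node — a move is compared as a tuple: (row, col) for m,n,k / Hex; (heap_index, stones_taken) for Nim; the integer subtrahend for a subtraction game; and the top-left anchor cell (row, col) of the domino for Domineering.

p1 X@[O.X/.XO/.OX]: (0,1)[OXX/.XO/.OX]+0 (1,0)[O.X/XXO/.OX]+0 (2,0)[O.X/.XO/XOX]+1*
p2 O@[O.X/.XO/XOX] terminal -1; root [O.X/.XO/.OX] d4

PV length from [O.X/.XO/.OX]: 1 ply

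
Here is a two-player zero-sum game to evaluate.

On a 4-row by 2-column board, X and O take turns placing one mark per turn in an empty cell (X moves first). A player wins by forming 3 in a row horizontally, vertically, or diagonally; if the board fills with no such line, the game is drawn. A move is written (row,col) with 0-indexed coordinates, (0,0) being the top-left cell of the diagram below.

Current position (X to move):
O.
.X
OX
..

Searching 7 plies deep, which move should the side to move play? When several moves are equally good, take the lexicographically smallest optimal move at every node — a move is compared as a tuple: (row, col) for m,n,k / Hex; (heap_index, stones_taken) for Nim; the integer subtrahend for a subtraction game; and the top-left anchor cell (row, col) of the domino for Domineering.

[O./.X/OX/..] X move#1: (0,1):+1/OX/.X/OX/..*, (1,0):+1/O./XX/OX/.., (3,0):-1/O./.X/OX/X., (3,1):+1/O./.X/OX/.X
[OX/.X/OX/..] end (terminal -1, O#2); searched O./.X/OX/.. to 7

X's best at [O./.X/OX/..]: (0,1)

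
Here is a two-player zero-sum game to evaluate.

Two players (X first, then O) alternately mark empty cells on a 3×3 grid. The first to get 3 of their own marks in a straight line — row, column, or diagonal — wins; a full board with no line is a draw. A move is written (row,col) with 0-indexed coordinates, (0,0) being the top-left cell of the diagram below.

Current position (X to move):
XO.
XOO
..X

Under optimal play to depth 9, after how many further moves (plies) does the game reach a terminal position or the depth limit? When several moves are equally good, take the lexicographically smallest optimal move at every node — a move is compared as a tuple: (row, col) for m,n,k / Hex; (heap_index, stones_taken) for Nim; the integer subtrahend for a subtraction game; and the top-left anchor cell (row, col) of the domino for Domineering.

PV length from [XO./XOO/..X]: 1 ply

ply 1, X at XO./XOO/..X | (0,2)=-1→XOX/XOO/..X; (2,0)=+1→XO./XOO/X.X*; (2,1)=+0→XO./XOO/.XX
ply 2: XO./XOO/X.X is terminal -1 (O); from XO./XOO/..X depth 9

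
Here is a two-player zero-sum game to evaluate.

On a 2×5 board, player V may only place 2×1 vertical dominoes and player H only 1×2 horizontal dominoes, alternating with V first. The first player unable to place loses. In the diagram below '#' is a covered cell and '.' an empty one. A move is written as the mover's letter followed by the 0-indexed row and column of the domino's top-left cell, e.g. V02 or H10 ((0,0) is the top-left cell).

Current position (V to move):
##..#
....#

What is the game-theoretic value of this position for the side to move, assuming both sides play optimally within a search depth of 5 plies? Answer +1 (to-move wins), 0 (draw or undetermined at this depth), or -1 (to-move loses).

value(##..#/....#, V) = +1

p1 V@[##..#/....#]: V02[###.#/..#.#]+1* V03[##.##/...##]-1
p2 H@[###.#/..#.#]: H10[###.#/###.#]-1*
p3 V@[###.#/###.#]: V03[#####/#####]+1*
p4 H@[#####/#####] terminal -1; root [##..#/....#] d5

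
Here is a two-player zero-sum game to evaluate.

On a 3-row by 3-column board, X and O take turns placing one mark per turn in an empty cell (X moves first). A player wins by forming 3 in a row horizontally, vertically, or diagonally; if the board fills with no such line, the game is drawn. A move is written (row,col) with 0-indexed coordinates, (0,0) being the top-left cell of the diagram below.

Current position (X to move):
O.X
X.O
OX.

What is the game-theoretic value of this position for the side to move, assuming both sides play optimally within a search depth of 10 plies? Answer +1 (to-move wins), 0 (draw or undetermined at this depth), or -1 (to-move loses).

value(O.X/X.O/OX., X) = 0

[O.X/X.O/OX.] X move#1: (0,1):+0/OXX/X.O/OX.*, (1,1):+0/O.X/XXO/OX., (2,2):+0/O.X/X.O/OXX
[OXX/X.O/OX.] O move#2: (1,1):+0/OXX/XOO/OX.*, (2,2):-1/OXX/X.O/OXO
[OXX/XOO/OX.] X move#3: (2,2):+0/OXX/XOO/OXX*
[OXX/XOO/OXX] end (terminal +0, O#4); searched O.X/X.O/OX. to 10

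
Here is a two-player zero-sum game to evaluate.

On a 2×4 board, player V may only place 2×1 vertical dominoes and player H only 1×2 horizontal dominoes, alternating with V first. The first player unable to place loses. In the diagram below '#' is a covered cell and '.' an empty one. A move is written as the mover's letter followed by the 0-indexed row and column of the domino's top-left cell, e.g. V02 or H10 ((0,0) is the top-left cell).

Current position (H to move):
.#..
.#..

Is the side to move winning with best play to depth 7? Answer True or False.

H winning at [.#../.#..]: True

ply 1, H at .#../.#.. | H02=+1→.###/.#..*; H12=+1→.#../.###
ply 2, V at .###/.#.. | V00=-1→####/##..*
ply 3, H at ####/##.. | H12=+1→####/####*
ply 4: ####/#### is terminal -1 (V); from .#../.#.. depth 7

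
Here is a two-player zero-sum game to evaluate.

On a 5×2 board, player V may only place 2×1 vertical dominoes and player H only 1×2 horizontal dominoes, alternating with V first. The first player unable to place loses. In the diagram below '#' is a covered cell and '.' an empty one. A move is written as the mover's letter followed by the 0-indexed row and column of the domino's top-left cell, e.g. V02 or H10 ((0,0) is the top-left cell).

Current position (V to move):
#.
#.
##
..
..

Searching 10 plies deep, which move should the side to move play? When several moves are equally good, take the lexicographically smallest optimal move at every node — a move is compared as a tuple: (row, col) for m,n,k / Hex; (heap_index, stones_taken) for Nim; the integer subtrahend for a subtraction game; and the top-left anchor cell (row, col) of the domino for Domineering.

V's best at [#./#./##/../..]: V30

ply 1, V at #./#./##/../.. | V01=-1→##/##/##/../..; V30=+1→#./#./##/#./#.*; V31=+1→#./#./##/.#/.#
ply 2: #./#./##/#./#. is terminal -1 (H); from #./#./##/../.. depth 10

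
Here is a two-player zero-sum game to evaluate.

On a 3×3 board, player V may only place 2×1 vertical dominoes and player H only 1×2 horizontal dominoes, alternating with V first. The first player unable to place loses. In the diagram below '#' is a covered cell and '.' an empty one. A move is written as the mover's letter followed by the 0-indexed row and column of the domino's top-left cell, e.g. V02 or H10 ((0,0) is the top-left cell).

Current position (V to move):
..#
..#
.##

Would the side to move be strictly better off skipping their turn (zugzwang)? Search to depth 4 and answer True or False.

p1 V@[..#/..#/.##]: V00[#.#/#.#/.##]+1* V01[.##/.##/.##]+1 V10[..#/#.#/###]-1
p2 H@[#.#/#.#/.##] terminal -1; root [..#/..#/.##] d4
pass branch (H moves first from the same position):
  | p1 H@[..#/..#/.##]: H00[###/..#/.##]-1 H10[..#/###/.##]+1*
  | p2 V@[..#/###/.##] terminal -1; root [..#/..#/.##] d4
V moving scores +1; V passing scores -1

zugzwang(..#/..#/.##, V) = False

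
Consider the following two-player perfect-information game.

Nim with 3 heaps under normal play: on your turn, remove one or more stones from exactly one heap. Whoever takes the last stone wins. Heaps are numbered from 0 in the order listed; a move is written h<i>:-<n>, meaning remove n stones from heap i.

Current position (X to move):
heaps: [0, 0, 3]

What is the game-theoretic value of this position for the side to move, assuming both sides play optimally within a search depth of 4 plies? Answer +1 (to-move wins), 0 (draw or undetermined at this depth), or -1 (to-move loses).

p1 X@[(0,0,3)]: h2:-1[(0,0,2)]-1 h2:-2[(0,0,1)]-1 h2:-3[(0,0,0)]+1*
p2 O@[(0,0,0)] terminal -1; root [(0,0,3)] d4

value((0,0,3), X) = +1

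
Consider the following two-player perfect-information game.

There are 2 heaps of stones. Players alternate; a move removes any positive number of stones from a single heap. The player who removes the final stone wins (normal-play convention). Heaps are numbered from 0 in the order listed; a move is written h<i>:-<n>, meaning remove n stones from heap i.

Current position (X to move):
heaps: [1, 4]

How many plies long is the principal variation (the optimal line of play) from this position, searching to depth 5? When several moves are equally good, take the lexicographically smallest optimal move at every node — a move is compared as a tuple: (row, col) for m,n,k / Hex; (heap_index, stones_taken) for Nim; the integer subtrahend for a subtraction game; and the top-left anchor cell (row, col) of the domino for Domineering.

p1 X@[(1,4)]: h0:-1[(0,4)]-1 h1:-1[(1,3)]-1 h1:-2[(1,2)]-1 h1:-3[(1,1)]+1* h1:-4[(1,0)]-1
p2 O@[(1,1)]: h0:-1[(0,1)]-1* h1:-1[(1,0)]-1
p3 X@[(0,1)]: h1:-1[(0,0)]+1*
p4 O@[(0,0)] terminal -1; root [(1,4)] d5

PV length from [(1,4)]: 3 plies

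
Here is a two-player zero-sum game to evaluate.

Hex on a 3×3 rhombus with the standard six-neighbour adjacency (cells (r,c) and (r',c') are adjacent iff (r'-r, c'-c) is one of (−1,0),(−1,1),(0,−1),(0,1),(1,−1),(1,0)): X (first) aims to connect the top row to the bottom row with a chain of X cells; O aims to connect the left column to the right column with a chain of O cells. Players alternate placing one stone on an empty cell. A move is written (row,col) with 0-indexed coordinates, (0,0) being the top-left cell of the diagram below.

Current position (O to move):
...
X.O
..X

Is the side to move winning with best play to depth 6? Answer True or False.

[.../X.O/..X] O move#1: (0,0):-1/O../X.O/..X, (0,1):-1/.O./X.O/..X, (0,2):-1/..O/X.O/..X, (1,1):-1/.../XOO/..X, (2,0):+1/.../X.O/O.X*, (2,1):-1/.../X.O/.OX
[.../X.O/O.X] X move#2: (0,0):-1/X../X.O/O.X*, (0,1):-1/.X./X.O/O.X, (0,2):-1/..X/X.O/O.X, (1,1):-1/.../XXO/O.X, (2,1):-1/.../X.O/OXX
[X../X.O/O.X] O move#3: (0,1):+1/XO./X.O/O.X*, (0,2):+1/X.O/X.O/O.X, (1,1):+1/X../XOO/O.X, (2,1):+1/X../X.O/OOX
[XO./X.O/O.X] X move#4: (0,2):-1/XOX/X.O/O.X*, (1,1):-1/XO./XXO/O.X, (2,1):-1/XO./X.O/OXX
[XOX/X.O/O.X] O move#5: (1,1):+1/XOX/XOO/O.X*, (2,1):+1/XOX/X.O/OOX
[XOX/XOO/O.X] end (terminal -1, X#6); searched .../X.O/..X to 6

O winning at [.../X.O/..X]: True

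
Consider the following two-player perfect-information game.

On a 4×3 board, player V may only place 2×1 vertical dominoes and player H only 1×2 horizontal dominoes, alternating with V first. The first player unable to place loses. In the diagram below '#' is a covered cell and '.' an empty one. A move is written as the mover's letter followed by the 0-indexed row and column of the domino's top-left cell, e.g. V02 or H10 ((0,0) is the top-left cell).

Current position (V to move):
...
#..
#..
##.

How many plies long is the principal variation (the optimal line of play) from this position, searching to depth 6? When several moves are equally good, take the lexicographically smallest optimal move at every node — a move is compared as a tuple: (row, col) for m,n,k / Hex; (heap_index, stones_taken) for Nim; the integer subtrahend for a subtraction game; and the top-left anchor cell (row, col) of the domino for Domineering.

[.../#../#../##.] V move#1: V01:+1/.#./##./#../##.*, V02:+1/..#/#.#/#../##., V11:+1/.../##./##./##., V12:+1/.../#.#/#.#/##., V22:-1/.../#../#.#/###
[.#./##./#../##.] H move#2: H21:-1/.#./##./###/##.*
[.#./##./###/##.] V move#3: V02:+1/.##/###/###/##.*
[.##/###/###/##.] end (terminal -1, H#4); searched .../#../#../##. to 6

PV length from [.../#../#../##.]: 3 plies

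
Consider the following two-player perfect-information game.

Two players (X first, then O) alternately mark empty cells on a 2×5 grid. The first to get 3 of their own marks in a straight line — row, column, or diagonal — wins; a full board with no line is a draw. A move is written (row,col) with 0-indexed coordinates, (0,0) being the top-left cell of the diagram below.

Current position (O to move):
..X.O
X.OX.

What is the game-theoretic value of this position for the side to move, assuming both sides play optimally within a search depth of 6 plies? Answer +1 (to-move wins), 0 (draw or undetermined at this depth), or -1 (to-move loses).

ply 1, O at ..X.O/X.OX. | (0,0)=+0→O.X.O/X.OX.*; (0,1)=+0→.OX.O/X.OX.; (0,3)=+0→..XOO/X.OX.; (1,1)=-1→..X.O/XOOX.; (1,4)=-1→..X.O/X.OXO
ply 2, X at O.X.O/X.OX. | (0,1)=+0→OXX.O/X.OX.*; (0,3)=+0→O.XXO/X.OX.; (1,1)=+0→O.X.O/XXOX.; (1,4)=+0→O.X.O/X.OXX
ply 3, O at OXX.O/X.OX. | (0,3)=+0→OXXOO/X.OX.*; (1,1)=-1→OXX.O/XOOX.; (1,4)=-1→OXX.O/X.OXO
ply 4, X at OXXOO/X.OX. | (1,1)=+0→OXXOO/XXOX.*; (1,4)=+0→OXXOO/X.OXX
ply 5, O at OXXOO/XXOX. | (1,4)=+0→OXXOO/XXOXO*
ply 6: OXXOO/XXOXO is terminal +0 (X); from ..X.O/X.OX. depth 6

value(..X.O/X.OX., O) = 0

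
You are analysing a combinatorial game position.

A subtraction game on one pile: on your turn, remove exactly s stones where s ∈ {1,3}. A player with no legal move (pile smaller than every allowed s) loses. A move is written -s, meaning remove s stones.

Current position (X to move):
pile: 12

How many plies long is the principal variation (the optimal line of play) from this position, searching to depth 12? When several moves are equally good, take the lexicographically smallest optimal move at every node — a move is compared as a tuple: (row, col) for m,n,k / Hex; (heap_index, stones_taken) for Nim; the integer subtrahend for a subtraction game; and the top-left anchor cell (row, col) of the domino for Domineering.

PV length from [12]: 12 plies

p1 X@[12]: -1[11]-1* -3[9]-1
p2 O@[11]: -1[10]+1* -3[8]+1
p3 X@[10]: -1[9]-1* -3[7]-1
p4 O@[9]: -1[8]+1* -3[6]+1
p5 X@[8]: -1[7]-1* -3[5]-1
p6 O@[7]: -1[6]+1* -3[4]+1
p7 X@[6]: -1[5]-1* -3[3]-1
p8 O@[5]: -1[4]+1* -3[2]+1
p9 X@[4]: -1[3]-1* -3[1]-1
p10 O@[3]: -1[2]+1* -3[0]+1
p11 X@[2]: -1[1]-1*
p12 O@[1]: -1[0]+1*
p13 X@[0] terminal -1; root [12] d12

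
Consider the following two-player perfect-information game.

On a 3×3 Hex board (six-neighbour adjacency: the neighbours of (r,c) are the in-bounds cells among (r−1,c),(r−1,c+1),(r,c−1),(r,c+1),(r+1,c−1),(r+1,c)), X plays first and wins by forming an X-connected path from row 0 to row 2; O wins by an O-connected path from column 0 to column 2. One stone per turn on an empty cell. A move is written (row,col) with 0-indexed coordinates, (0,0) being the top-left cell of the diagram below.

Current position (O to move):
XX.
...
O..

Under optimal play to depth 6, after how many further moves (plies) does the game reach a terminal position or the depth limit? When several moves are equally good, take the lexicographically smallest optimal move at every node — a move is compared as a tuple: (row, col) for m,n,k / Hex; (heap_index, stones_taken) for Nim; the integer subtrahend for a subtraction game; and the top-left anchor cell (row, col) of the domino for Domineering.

[XX./.../O..] O move#1: (0,2):+1/XXO/.../O..*, (1,0):-1/XX./O../O.., (1,1):+1/XX./.O./O.., (1,2):+1/XX./..O/O.., (2,1):+1/XX./.../OO., (2,2):+1/XX./.../O.O
[XXO/.../O..] X move#2: (1,0):-1/XXO/X../O..*, (1,1):-1/XXO/.X./O.., (1,2):-1/XXO/..X/O.., (2,1):-1/XXO/.../OX., (2,2):-1/XXO/.../O.X
[XXO/X../O..] O move#3: (1,1):+1/XXO/XO./O..*, (1,2):+1/XXO/X.O/O.., (2,1):+1/XXO/X../OO., (2,2):+1/XXO/X../O.O
[XXO/XO./O..] end (terminal -1, X#4); searched XX./.../O.. to 6

PV length from [XX./.../O..]: 3 plies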